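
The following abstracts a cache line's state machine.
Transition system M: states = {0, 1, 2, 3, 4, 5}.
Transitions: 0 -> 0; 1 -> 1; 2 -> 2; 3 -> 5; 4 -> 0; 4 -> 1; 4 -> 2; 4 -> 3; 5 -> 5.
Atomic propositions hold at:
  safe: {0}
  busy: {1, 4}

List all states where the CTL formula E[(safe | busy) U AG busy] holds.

{1, 4}

Sat(safe | busy) = {0, 1, 4}
AG busy: greatest fixpoint, start Z0 = {1, 4}, keep only states in Sat with every successor in Z. Z1 = {1}; fixed.
Sat(AG busy) = {1}
E[(safe | busy) U AG busy]: least fixpoint, start Z0 = Sat(AG busy) = {1}, add states in Sat(safe | busy) with some successor in Z. Z1 = {1, 4}; fixed.
Sat(E[(safe | busy) U AG busy]) = {1, 4}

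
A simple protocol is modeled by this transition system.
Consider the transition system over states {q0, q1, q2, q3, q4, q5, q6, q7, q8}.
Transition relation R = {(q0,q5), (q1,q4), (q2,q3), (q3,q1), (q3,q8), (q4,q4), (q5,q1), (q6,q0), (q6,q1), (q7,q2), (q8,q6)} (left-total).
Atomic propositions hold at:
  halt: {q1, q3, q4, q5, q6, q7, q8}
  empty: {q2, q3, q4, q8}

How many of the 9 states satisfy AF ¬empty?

Sat(¬empty) = {q0, q1, q5, q6, q7}
AF ¬empty: least fixpoint, start Z0 = {q0, q1, q5, q6, q7}, add states with every successor in Z. Z1 = {q0, q1, q5, q6, q7, q8}; Z2 = {q0, q1, q3, q5, q6, q7, q8}; Z3 = {q0, q1, q2, q3, q5, q6, q7, q8}; fixed.
Sat(AF ¬empty) = {q0, q1, q2, q3, q5, q6, q7, q8}
|Sat(AF ¬empty)| = |{q0, q1, q2, q3, q5, q6, q7, q8}| = 8.

8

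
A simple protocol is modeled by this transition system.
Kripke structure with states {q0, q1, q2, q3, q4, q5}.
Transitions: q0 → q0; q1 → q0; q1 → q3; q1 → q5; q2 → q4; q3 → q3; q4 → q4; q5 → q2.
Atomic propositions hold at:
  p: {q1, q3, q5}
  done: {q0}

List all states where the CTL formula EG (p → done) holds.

Sat(p → done) = {q0, q2, q4}
EG (p → done): greatest fixpoint, start Z0 = {q0, q2, q4}, keep only states in Sat with some successor in Z. Already a fixed point.
Sat(EG (p → done)) = {q0, q2, q4}

{q0, q2, q4}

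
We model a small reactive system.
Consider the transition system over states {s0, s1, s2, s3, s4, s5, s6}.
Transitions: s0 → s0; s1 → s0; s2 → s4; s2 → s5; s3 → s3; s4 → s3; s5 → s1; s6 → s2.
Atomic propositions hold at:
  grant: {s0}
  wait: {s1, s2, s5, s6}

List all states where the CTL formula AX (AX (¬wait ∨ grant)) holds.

Sat(¬wait) = {s0, s3, s4}
Sat(¬wait ∨ grant) = {s0, s3, s4}
Sat(AX (¬wait ∨ grant)) = {s : every successor in {s0, s3, s4}} = {s0, s1, s3, s4}
Sat(AX (AX (¬wait ∨ grant))) = {s : every successor in {s0, s1, s3, s4}} = {s0, s1, s3, s4, s5}

{s0, s1, s3, s4, s5}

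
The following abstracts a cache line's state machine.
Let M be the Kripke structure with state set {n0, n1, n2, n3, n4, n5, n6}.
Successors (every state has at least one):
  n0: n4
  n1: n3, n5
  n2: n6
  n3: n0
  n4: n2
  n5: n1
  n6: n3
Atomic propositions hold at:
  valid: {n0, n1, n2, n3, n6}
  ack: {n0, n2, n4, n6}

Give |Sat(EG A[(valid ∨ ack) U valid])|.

Sat(valid ∨ ack) = {n0, n1, n2, n3, n4, n6}
A[(valid ∨ ack) U valid]: least fixpoint, start Z0 = Sat(valid) = {n0, n1, n2, n3, n6}, add states in Sat(valid ∨ ack) with every successor in Z. Z1 = {n0, n1, n2, n3, n4, n6}; fixed.
Sat(A[(valid ∨ ack) U valid]) = {n0, n1, n2, n3, n4, n6}
EG A[(valid ∨ ack) U valid]: greatest fixpoint, start Z0 = {n0, n1, n2, n3, n4, n6}, keep only states in Sat with some successor in Z. Already a fixed point.
Sat(EG A[(valid ∨ ack) U valid]) = {n0, n1, n2, n3, n4, n6}
|Sat(EG A[(valid ∨ ack) U valid])| = |{n0, n1, n2, n3, n4, n6}| = 6.

6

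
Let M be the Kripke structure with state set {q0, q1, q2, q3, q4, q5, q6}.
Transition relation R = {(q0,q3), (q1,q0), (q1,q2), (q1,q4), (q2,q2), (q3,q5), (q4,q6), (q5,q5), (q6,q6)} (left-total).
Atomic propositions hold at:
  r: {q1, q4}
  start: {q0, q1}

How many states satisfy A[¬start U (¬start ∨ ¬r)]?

Sat(¬start) = {q2, q3, q4, q5, q6}
Sat(¬r) = {q0, q2, q3, q5, q6}
Sat(¬start ∨ ¬r) = {q0, q2, q3, q4, q5, q6}
A[¬start U (¬start ∨ ¬r)]: least fixpoint, start Z0 = Sat((¬start ∨ ¬r)) = {q0, q2, q3, q4, q5, q6}, add states in Sat(¬start) with every successor in Z. Already a fixed point.
Sat(A[¬start U (¬start ∨ ¬r)]) = {q0, q2, q3, q4, q5, q6}
|Sat(A[¬start U (¬start ∨ ¬r)])| = |{q0, q2, q3, q4, q5, q6}| = 6.

6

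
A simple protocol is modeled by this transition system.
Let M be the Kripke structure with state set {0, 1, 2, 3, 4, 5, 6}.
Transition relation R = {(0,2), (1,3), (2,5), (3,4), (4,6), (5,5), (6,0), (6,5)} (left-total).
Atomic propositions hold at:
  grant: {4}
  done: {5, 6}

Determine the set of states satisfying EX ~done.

{0, 1, 3, 6}

Sat(~done) = {0, 1, 2, 3, 4}
Sat(EX ~done) = {s : some successor in {0, 1, 2, 3, 4}} = {0, 1, 3, 6}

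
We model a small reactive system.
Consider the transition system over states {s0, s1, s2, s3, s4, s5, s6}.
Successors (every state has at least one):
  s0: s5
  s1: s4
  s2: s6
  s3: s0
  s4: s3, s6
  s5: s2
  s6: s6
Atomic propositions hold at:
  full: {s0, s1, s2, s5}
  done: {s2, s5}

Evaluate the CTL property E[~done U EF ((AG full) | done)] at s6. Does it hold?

No

Sat(~done) = {s0, s1, s3, s4, s6}
AG full: greatest fixpoint, start Z0 = {s0, s1, s2, s5}, keep only states in Sat with every successor in Z. Z1 = {s0, s5}; Z2 = {s0}; Z3 = ∅; fixed.
Sat(AG full) = ∅
Sat((AG full) | done) = {s2, s5}
EF ((AG full) | done): least fixpoint, start Z0 = {s2, s5}, add states with some successor in Z. Z1 = {s0, s2, s5}; Z2 = {s0, s2, s3, s5}; Z3 = {s0, s2, s3, s4, s5}; Z4 = {s0, s1, s2, s3, s4, s5}; fixed.
Sat(EF ((AG full) | done)) = {s0, s1, s2, s3, s4, s5}
E[~done U EF ((AG full) | done)]: least fixpoint, start Z0 = Sat(EF ((AG full) | done)) = {s0, s1, s2, s3, s4, s5}, add states in Sat(~done) with some successor in Z. Already a fixed point.
Sat(E[~done U EF ((AG full) | done)]) = {s0, s1, s2, s3, s4, s5}
s6 ∉ Sat(E[~done U EF ((AG full) | done)]) = {s0, s1, s2, s3, s4, s5}, so the formula does not hold at s6.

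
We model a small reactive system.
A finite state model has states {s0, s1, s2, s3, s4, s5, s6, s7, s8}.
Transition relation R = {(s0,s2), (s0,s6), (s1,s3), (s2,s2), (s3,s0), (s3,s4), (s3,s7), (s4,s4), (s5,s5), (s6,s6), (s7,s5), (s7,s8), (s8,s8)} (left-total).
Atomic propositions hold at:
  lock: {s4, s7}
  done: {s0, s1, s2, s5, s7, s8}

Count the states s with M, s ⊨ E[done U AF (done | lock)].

8

Sat(done | lock) = {s0, s1, s2, s4, s5, s7, s8}
AF (done | lock): least fixpoint, start Z0 = {s0, s1, s2, s4, s5, s7, s8}, add states with every successor in Z. Z1 = {s0, s1, s2, s3, s4, s5, s7, s8}; fixed.
Sat(AF (done | lock)) = {s0, s1, s2, s3, s4, s5, s7, s8}
E[done U AF (done | lock)]: least fixpoint, start Z0 = Sat(AF (done | lock)) = {s0, s1, s2, s3, s4, s5, s7, s8}, add states in Sat(done) with some successor in Z. Already a fixed point.
Sat(E[done U AF (done | lock)]) = {s0, s1, s2, s3, s4, s5, s7, s8}
|Sat(E[done U AF (done | lock)])| = |{s0, s1, s2, s3, s4, s5, s7, s8}| = 8.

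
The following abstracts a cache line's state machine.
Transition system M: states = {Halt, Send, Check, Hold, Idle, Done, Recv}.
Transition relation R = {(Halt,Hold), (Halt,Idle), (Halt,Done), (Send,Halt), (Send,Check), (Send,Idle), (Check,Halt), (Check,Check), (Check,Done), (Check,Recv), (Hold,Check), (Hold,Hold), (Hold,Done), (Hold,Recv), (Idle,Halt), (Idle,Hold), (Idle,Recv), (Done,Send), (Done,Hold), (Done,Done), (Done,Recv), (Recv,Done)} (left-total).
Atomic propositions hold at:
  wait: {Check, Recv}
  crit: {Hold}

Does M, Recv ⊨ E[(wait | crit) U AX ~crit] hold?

Sat(wait | crit) = {Check, Hold, Recv}
Sat(~crit) = {Halt, Send, Check, Idle, Done, Recv}
Sat(AX ~crit) = {s : every successor in {Halt, Send, Check, Idle, Done, Recv}} = {Send, Check, Recv}
E[(wait | crit) U AX ~crit]: least fixpoint, start Z0 = Sat(AX ~crit) = {Send, Check, Recv}, add states in Sat(wait | crit) with some successor in Z. Z1 = {Send, Check, Hold, Recv}; fixed.
Sat(E[(wait | crit) U AX ~crit]) = {Send, Check, Hold, Recv}
Recv ∈ Sat(E[(wait | crit) U AX ~crit]) = {Send, Check, Hold, Recv}, so the formula holds at Recv.

Yes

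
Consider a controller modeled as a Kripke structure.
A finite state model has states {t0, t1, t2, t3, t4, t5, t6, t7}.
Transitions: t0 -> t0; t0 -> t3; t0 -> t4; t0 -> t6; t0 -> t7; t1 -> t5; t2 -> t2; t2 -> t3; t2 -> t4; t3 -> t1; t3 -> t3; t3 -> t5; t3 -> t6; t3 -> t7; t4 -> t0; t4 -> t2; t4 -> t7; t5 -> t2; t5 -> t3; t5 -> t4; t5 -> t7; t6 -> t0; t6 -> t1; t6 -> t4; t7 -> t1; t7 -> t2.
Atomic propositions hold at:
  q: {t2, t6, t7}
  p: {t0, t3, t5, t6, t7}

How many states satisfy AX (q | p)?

Sat(q | p) = {t0, t2, t3, t5, t6, t7}
Sat(AX (q | p)) = {s : every successor in {t0, t2, t3, t5, t6, t7}} = {t1, t4}
|Sat(AX (q | p))| = |{t1, t4}| = 2.

2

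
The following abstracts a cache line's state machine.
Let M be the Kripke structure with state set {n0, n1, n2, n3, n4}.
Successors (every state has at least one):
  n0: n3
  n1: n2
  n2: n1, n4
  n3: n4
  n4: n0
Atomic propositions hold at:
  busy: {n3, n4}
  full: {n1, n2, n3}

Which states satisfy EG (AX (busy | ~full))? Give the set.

Sat(~full) = {n0, n4}
Sat(busy | ~full) = {n0, n3, n4}
Sat(AX (busy | ~full)) = {s : every successor in {n0, n3, n4}} = {n0, n3, n4}
EG (AX (busy | ~full)): greatest fixpoint, start Z0 = {n0, n3, n4}, keep only states in Sat with some successor in Z. Already a fixed point.
Sat(EG (AX (busy | ~full))) = {n0, n3, n4}

{n0, n3, n4}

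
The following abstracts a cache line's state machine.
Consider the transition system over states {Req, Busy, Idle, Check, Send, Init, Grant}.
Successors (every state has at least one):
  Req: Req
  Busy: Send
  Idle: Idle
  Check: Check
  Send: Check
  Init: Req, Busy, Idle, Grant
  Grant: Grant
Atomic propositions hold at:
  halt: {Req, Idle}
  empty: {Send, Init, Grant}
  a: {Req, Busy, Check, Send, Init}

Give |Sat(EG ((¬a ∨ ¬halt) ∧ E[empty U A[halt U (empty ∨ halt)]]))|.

3

Sat(¬a) = {Idle, Grant}
Sat(¬halt) = {Busy, Check, Send, Init, Grant}
Sat(¬a ∨ ¬halt) = {Busy, Idle, Check, Send, Init, Grant}
Sat(empty ∨ halt) = {Req, Idle, Send, Init, Grant}
A[halt U (empty ∨ halt)]: least fixpoint, start Z0 = Sat((empty ∨ halt)) = {Req, Idle, Send, Init, Grant}, add states in Sat(halt) with every successor in Z. Already a fixed point.
Sat(A[halt U (empty ∨ halt)]) = {Req, Idle, Send, Init, Grant}
E[empty U A[halt U (empty ∨ halt)]]: least fixpoint, start Z0 = Sat(A[halt U (empty ∨ halt)]) = {Req, Idle, Send, Init, Grant}, add states in Sat(empty) with some successor in Z. Already a fixed point.
Sat(E[empty U A[halt U (empty ∨ halt)]]) = {Req, Idle, Send, Init, Grant}
Sat((¬a ∨ ¬halt) ∧ E[empty U A[halt U (empty ∨ halt)]]) = {Idle, Send, Init, Grant}
EG ((¬a ∨ ¬halt) ∧ E[empty U A[halt U (empty ∨ halt)]]): greatest fixpoint, start Z0 = {Idle, Send, Init, Grant}, keep only states in Sat with some successor in Z. Z1 = {Idle, Init, Grant}; fixed.
Sat(EG ((¬a ∨ ¬halt) ∧ E[empty U A[halt U (empty ∨ halt)]])) = {Idle, Init, Grant}
|Sat(EG ((¬a ∨ ¬halt) ∧ E[empty U A[halt U (empty ∨ halt)]]))| = |{Idle, Init, Grant}| = 3.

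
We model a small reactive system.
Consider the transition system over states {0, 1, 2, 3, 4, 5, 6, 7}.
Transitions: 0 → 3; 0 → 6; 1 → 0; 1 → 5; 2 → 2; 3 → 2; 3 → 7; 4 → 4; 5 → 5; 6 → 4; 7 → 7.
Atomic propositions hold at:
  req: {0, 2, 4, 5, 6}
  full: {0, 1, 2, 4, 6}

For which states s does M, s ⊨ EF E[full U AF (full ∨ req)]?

{0, 1, 2, 3, 4, 5, 6}

Sat(full ∨ req) = {0, 1, 2, 4, 5, 6}
AF (full ∨ req): least fixpoint, start Z0 = {0, 1, 2, 4, 5, 6}, add states with every successor in Z. Already a fixed point.
Sat(AF (full ∨ req)) = {0, 1, 2, 4, 5, 6}
E[full U AF (full ∨ req)]: least fixpoint, start Z0 = Sat(AF (full ∨ req)) = {0, 1, 2, 4, 5, 6}, add states in Sat(full) with some successor in Z. Already a fixed point.
Sat(E[full U AF (full ∨ req)]) = {0, 1, 2, 4, 5, 6}
EF E[full U AF (full ∨ req)]: least fixpoint, start Z0 = {0, 1, 2, 4, 5, 6}, add states with some successor in Z. Z1 = {0, 1, 2, 3, 4, 5, 6}; fixed.
Sat(EF E[full U AF (full ∨ req)]) = {0, 1, 2, 3, 4, 5, 6}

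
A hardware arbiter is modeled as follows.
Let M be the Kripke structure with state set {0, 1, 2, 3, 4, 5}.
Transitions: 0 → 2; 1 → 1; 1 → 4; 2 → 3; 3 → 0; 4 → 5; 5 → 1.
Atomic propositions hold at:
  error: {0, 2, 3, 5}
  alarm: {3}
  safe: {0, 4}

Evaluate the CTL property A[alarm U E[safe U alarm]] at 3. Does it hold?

E[safe U alarm]: least fixpoint, start Z0 = Sat(alarm) = {3}, add states in Sat(safe) with some successor in Z. Already a fixed point.
Sat(E[safe U alarm]) = {3}
A[alarm U E[safe U alarm]]: least fixpoint, start Z0 = Sat(E[safe U alarm]) = {3}, add states in Sat(alarm) with every successor in Z. Already a fixed point.
Sat(A[alarm U E[safe U alarm]]) = {3}
3 ∈ Sat(A[alarm U E[safe U alarm]]) = {3}, so the formula holds at 3.

Yes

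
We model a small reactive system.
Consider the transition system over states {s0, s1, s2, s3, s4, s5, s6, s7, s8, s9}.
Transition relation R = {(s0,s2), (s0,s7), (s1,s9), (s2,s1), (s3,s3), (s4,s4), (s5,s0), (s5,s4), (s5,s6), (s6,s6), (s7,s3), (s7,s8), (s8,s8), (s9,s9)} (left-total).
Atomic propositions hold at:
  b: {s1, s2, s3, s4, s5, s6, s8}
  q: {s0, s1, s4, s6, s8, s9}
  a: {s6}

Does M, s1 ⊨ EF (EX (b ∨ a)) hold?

No

Sat(b ∨ a) = {s1, s2, s3, s4, s5, s6, s8}
Sat(EX (b ∨ a)) = {s : some successor in {s1, s2, s3, s4, s5, s6, s8}} = {s0, s2, s3, s4, s5, s6, s7, s8}
EF (EX (b ∨ a)): least fixpoint, start Z0 = {s0, s2, s3, s4, s5, s6, s7, s8}, add states with some successor in Z. Already a fixed point.
Sat(EF (EX (b ∨ a))) = {s0, s2, s3, s4, s5, s6, s7, s8}
s1 ∉ Sat(EF (EX (b ∨ a))) = {s0, s2, s3, s4, s5, s6, s7, s8}, so the formula does not hold at s1.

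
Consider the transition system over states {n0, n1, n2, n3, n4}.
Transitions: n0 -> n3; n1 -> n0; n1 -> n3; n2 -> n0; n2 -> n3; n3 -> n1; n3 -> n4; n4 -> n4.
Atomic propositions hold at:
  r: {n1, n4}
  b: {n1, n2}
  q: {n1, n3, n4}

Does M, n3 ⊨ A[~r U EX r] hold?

Sat(~r) = {n0, n2, n3}
Sat(EX r) = {s : some successor in {n1, n4}} = {n3, n4}
A[~r U EX r]: least fixpoint, start Z0 = Sat(EX r) = {n3, n4}, add states in Sat(~r) with every successor in Z. Z1 = {n0, n3, n4}; Z2 = {n0, n2, n3, n4}; fixed.
Sat(A[~r U EX r]) = {n0, n2, n3, n4}
n3 ∈ Sat(A[~r U EX r]) = {n0, n2, n3, n4}, so the formula holds at n3.

Yes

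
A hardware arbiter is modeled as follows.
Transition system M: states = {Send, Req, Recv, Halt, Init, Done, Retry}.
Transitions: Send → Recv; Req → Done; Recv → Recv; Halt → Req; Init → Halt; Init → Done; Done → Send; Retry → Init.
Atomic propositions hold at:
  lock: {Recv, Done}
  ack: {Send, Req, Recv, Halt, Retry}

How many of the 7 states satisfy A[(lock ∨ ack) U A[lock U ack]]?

6

Sat(lock ∨ ack) = {Send, Req, Recv, Halt, Done, Retry}
A[lock U ack]: least fixpoint, start Z0 = Sat(ack) = {Send, Req, Recv, Halt, Retry}, add states in Sat(lock) with every successor in Z. Z1 = {Send, Req, Recv, Halt, Done, Retry}; fixed.
Sat(A[lock U ack]) = {Send, Req, Recv, Halt, Done, Retry}
A[(lock ∨ ack) U A[lock U ack]]: least fixpoint, start Z0 = Sat(A[lock U ack]) = {Send, Req, Recv, Halt, Done, Retry}, add states in Sat(lock ∨ ack) with every successor in Z. Already a fixed point.
Sat(A[(lock ∨ ack) U A[lock U ack]]) = {Send, Req, Recv, Halt, Done, Retry}
|Sat(A[(lock ∨ ack) U A[lock U ack]])| = |{Send, Req, Recv, Halt, Done, Retry}| = 6.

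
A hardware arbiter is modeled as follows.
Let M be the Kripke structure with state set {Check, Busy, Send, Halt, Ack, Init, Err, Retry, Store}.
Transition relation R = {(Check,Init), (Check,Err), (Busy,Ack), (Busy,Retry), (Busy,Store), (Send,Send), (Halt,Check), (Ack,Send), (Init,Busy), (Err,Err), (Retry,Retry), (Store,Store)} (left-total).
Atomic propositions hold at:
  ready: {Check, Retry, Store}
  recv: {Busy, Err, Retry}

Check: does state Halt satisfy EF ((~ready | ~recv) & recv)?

Sat(~ready) = {Busy, Send, Halt, Ack, Init, Err}
Sat(~recv) = {Check, Send, Halt, Ack, Init, Store}
Sat(~ready | ~recv) = {Check, Busy, Send, Halt, Ack, Init, Err, Store}
Sat((~ready | ~recv) & recv) = {Busy, Err}
EF ((~ready | ~recv) & recv): least fixpoint, start Z0 = {Busy, Err}, add states with some successor in Z. Z1 = {Check, Busy, Init, Err}; Z2 = {Check, Busy, Halt, Init, Err}; fixed.
Sat(EF ((~ready | ~recv) & recv)) = {Check, Busy, Halt, Init, Err}
Halt ∈ Sat(EF ((~ready | ~recv) & recv)) = {Check, Busy, Halt, Init, Err}, so the formula holds at Halt.

Yes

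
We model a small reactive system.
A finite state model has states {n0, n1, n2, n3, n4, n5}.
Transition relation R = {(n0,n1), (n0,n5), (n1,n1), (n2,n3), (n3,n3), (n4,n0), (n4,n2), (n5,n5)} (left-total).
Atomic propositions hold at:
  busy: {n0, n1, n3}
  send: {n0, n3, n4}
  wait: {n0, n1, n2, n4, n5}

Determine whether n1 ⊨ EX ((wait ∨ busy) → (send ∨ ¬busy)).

No

Sat(wait ∨ busy) = {n0, n1, n2, n3, n4, n5}
Sat(¬busy) = {n2, n4, n5}
Sat(send ∨ ¬busy) = {n0, n2, n3, n4, n5}
Sat((wait ∨ busy) → (send ∨ ¬busy)) = {n0, n2, n3, n4, n5}
Sat(EX ((wait ∨ busy) → (send ∨ ¬busy))) = {s : some successor in {n0, n2, n3, n4, n5}} = {n0, n2, n3, n4, n5}
n1 ∉ Sat(EX ((wait ∨ busy) → (send ∨ ¬busy))) = {n0, n2, n3, n4, n5}, so the formula does not hold at n1.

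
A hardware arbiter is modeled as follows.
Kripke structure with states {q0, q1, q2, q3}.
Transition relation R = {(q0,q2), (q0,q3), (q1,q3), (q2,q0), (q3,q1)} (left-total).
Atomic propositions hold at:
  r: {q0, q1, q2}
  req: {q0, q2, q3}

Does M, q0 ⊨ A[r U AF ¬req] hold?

No

Sat(¬req) = {q1}
AF ¬req: least fixpoint, start Z0 = {q1}, add states with every successor in Z. Z1 = {q1, q3}; fixed.
Sat(AF ¬req) = {q1, q3}
A[r U AF ¬req]: least fixpoint, start Z0 = Sat(AF ¬req) = {q1, q3}, add states in Sat(r) with every successor in Z. Already a fixed point.
Sat(A[r U AF ¬req]) = {q1, q3}
q0 ∉ Sat(A[r U AF ¬req]) = {q1, q3}, so the formula does not hold at q0.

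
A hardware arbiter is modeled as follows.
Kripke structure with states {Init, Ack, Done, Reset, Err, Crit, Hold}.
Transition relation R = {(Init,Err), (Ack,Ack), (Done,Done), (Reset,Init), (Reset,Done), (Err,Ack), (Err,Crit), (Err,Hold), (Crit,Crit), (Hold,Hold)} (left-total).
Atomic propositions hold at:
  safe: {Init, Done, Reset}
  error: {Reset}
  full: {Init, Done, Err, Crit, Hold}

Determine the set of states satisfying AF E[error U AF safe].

{Init, Done, Reset}

AF safe: least fixpoint, start Z0 = {Init, Done, Reset}, add states with every successor in Z. Already a fixed point.
Sat(AF safe) = {Init, Done, Reset}
E[error U AF safe]: least fixpoint, start Z0 = Sat(AF safe) = {Init, Done, Reset}, add states in Sat(error) with some successor in Z. Already a fixed point.
Sat(E[error U AF safe]) = {Init, Done, Reset}
AF E[error U AF safe]: least fixpoint, start Z0 = {Init, Done, Reset}, add states with every successor in Z. Already a fixed point.
Sat(AF E[error U AF safe]) = {Init, Done, Reset}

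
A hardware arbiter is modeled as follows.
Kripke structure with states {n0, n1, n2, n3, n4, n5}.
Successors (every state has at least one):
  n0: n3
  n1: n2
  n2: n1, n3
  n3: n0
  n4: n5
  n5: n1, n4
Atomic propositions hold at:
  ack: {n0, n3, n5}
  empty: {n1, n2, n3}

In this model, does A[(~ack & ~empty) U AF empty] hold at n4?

No

Sat(~ack) = {n1, n2, n4}
Sat(~empty) = {n0, n4, n5}
Sat(~ack & ~empty) = {n4}
AF empty: least fixpoint, start Z0 = {n1, n2, n3}, add states with every successor in Z. Z1 = {n0, n1, n2, n3}; fixed.
Sat(AF empty) = {n0, n1, n2, n3}
A[(~ack & ~empty) U AF empty]: least fixpoint, start Z0 = Sat(AF empty) = {n0, n1, n2, n3}, add states in Sat(~ack & ~empty) with every successor in Z. Already a fixed point.
Sat(A[(~ack & ~empty) U AF empty]) = {n0, n1, n2, n3}
n4 ∉ Sat(A[(~ack & ~empty) U AF empty]) = {n0, n1, n2, n3}, so the formula does not hold at n4.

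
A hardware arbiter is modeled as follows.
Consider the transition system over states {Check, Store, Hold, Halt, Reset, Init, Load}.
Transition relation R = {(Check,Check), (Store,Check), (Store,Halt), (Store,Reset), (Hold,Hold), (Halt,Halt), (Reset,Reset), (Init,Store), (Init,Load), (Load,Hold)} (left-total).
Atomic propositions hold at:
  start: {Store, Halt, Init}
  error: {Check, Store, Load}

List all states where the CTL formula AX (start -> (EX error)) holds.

{Check, Hold, Reset, Init, Load}

Sat(EX error) = {s : some successor in {Check, Store, Load}} = {Check, Store, Init}
Sat(start -> (EX error)) = {Check, Store, Hold, Reset, Init, Load}
Sat(AX (start -> (EX error))) = {s : every successor in {Check, Store, Hold, Reset, Init, Load}} = {Check, Hold, Reset, Init, Load}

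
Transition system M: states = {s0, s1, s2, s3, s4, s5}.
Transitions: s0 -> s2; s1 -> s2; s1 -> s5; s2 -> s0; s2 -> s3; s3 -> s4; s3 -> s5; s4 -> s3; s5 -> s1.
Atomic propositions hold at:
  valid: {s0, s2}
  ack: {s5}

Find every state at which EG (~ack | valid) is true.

{s0, s1, s2, s3, s4}

Sat(~ack) = {s0, s1, s2, s3, s4}
Sat(~ack | valid) = {s0, s1, s2, s3, s4}
EG (~ack | valid): greatest fixpoint, start Z0 = {s0, s1, s2, s3, s4}, keep only states in Sat with some successor in Z. Already a fixed point.
Sat(EG (~ack | valid)) = {s0, s1, s2, s3, s4}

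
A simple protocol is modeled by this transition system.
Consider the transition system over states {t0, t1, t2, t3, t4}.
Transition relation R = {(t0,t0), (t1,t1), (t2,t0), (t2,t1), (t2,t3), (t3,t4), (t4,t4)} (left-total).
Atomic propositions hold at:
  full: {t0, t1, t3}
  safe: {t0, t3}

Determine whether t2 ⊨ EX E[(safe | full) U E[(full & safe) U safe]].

Yes

Sat(safe | full) = {t0, t1, t3}
Sat(full & safe) = {t0, t3}
E[(full & safe) U safe]: least fixpoint, start Z0 = Sat(safe) = {t0, t3}, add states in Sat(full & safe) with some successor in Z. Already a fixed point.
Sat(E[(full & safe) U safe]) = {t0, t3}
E[(safe | full) U E[(full & safe) U safe]]: least fixpoint, start Z0 = Sat(E[(full & safe) U safe]) = {t0, t3}, add states in Sat(safe | full) with some successor in Z. Already a fixed point.
Sat(E[(safe | full) U E[(full & safe) U safe]]) = {t0, t3}
Sat(EX E[(safe | full) U E[(full & safe) U safe]]) = {s : some successor in {t0, t3}} = {t0, t2}
t2 ∈ Sat(EX E[(safe | full) U E[(full & safe) U safe]]) = {t0, t2}, so the formula holds at t2.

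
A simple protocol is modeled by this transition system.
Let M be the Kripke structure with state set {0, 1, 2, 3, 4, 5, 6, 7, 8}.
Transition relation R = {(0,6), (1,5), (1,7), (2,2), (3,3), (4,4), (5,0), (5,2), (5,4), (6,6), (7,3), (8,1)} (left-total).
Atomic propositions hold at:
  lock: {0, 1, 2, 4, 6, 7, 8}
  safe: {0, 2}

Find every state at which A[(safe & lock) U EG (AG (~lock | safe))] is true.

Sat(safe & lock) = {0, 2}
Sat(~lock) = {3, 5}
Sat(~lock | safe) = {0, 2, 3, 5}
AG (~lock | safe): greatest fixpoint, start Z0 = {0, 2, 3, 5}, keep only states in Sat with every successor in Z. Z1 = {2, 3}; fixed.
Sat(AG (~lock | safe)) = {2, 3}
EG (AG (~lock | safe)): greatest fixpoint, start Z0 = {2, 3}, keep only states in Sat with some successor in Z. Already a fixed point.
Sat(EG (AG (~lock | safe))) = {2, 3}
A[(safe & lock) U EG (AG (~lock | safe))]: least fixpoint, start Z0 = Sat(EG (AG (~lock | safe))) = {2, 3}, add states in Sat(safe & lock) with every successor in Z. Already a fixed point.
Sat(A[(safe & lock) U EG (AG (~lock | safe))]) = {2, 3}

{2, 3}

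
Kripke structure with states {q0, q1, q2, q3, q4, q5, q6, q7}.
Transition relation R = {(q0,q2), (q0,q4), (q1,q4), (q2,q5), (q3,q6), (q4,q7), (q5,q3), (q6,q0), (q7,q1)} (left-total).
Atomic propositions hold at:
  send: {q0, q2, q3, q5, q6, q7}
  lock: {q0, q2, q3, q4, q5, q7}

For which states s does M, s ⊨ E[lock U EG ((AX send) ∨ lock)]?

Sat(AX send) = {s : every successor in {q0, q2, q3, q5, q6, q7}} = {q2, q3, q4, q5, q6}
Sat((AX send) ∨ lock) = {q0, q2, q3, q4, q5, q6, q7}
EG ((AX send) ∨ lock): greatest fixpoint, start Z0 = {q0, q2, q3, q4, q5, q6, q7}, keep only states in Sat with some successor in Z. Z1 = {q0, q2, q3, q4, q5, q6}; Z2 = {q0, q2, q3, q5, q6}; fixed.
Sat(EG ((AX send) ∨ lock)) = {q0, q2, q3, q5, q6}
E[lock U EG ((AX send) ∨ lock)]: least fixpoint, start Z0 = Sat(EG ((AX send) ∨ lock)) = {q0, q2, q3, q5, q6}, add states in Sat(lock) with some successor in Z. Already a fixed point.
Sat(E[lock U EG ((AX send) ∨ lock)]) = {q0, q2, q3, q5, q6}

{q0, q2, q3, q5, q6}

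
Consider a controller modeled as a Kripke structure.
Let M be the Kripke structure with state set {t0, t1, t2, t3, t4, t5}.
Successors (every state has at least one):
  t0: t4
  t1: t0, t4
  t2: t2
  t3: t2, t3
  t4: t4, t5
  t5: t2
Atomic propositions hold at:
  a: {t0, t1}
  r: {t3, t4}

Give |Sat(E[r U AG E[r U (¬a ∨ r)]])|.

4

Sat(¬a) = {t2, t3, t4, t5}
Sat(¬a ∨ r) = {t2, t3, t4, t5}
E[r U (¬a ∨ r)]: least fixpoint, start Z0 = Sat((¬a ∨ r)) = {t2, t3, t4, t5}, add states in Sat(r) with some successor in Z. Already a fixed point.
Sat(E[r U (¬a ∨ r)]) = {t2, t3, t4, t5}
AG E[r U (¬a ∨ r)]: greatest fixpoint, start Z0 = {t2, t3, t4, t5}, keep only states in Sat with every successor in Z. Already a fixed point.
Sat(AG E[r U (¬a ∨ r)]) = {t2, t3, t4, t5}
E[r U AG E[r U (¬a ∨ r)]]: least fixpoint, start Z0 = Sat(AG E[r U (¬a ∨ r)]) = {t2, t3, t4, t5}, add states in Sat(r) with some successor in Z. Already a fixed point.
Sat(E[r U AG E[r U (¬a ∨ r)]]) = {t2, t3, t4, t5}
|Sat(E[r U AG E[r U (¬a ∨ r)]])| = |{t2, t3, t4, t5}| = 4.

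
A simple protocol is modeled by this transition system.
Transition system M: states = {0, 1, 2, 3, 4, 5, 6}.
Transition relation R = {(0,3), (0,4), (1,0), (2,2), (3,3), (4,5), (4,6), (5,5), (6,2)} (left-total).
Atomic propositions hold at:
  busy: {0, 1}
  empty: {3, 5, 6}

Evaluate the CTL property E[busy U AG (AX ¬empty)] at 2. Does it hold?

Sat(¬empty) = {0, 1, 2, 4}
Sat(AX ¬empty) = {s : every successor in {0, 1, 2, 4}} = {1, 2, 6}
AG (AX ¬empty): greatest fixpoint, start Z0 = {1, 2, 6}, keep only states in Sat with every successor in Z. Z1 = {2, 6}; fixed.
Sat(AG (AX ¬empty)) = {2, 6}
E[busy U AG (AX ¬empty)]: least fixpoint, start Z0 = Sat(AG (AX ¬empty)) = {2, 6}, add states in Sat(busy) with some successor in Z. Already a fixed point.
Sat(E[busy U AG (AX ¬empty)]) = {2, 6}
2 ∈ Sat(E[busy U AG (AX ¬empty)]) = {2, 6}, so the formula holds at 2.

Yes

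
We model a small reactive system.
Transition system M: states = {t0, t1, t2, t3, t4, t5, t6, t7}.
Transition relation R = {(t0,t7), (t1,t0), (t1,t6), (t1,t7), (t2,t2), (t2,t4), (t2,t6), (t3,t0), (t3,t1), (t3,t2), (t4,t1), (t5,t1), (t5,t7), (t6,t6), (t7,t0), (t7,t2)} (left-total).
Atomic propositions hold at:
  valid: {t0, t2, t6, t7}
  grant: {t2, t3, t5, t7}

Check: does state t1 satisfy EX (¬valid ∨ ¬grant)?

Sat(¬valid) = {t1, t3, t4, t5}
Sat(¬grant) = {t0, t1, t4, t6}
Sat(¬valid ∨ ¬grant) = {t0, t1, t3, t4, t5, t6}
Sat(EX (¬valid ∨ ¬grant)) = {s : some successor in {t0, t1, t3, t4, t5, t6}} = {t1, t2, t3, t4, t5, t6, t7}
t1 ∈ Sat(EX (¬valid ∨ ¬grant)) = {t1, t2, t3, t4, t5, t6, t7}, so the formula holds at t1.

Yes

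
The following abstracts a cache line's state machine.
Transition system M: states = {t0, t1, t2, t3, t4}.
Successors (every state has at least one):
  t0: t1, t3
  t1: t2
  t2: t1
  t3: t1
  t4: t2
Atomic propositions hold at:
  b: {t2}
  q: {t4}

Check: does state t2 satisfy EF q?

No

EF q: least fixpoint, start Z0 = {t4}, add states with some successor in Z. Already a fixed point.
Sat(EF q) = {t4}
t2 ∉ Sat(EF q) = {t4}, so the formula does not hold at t2.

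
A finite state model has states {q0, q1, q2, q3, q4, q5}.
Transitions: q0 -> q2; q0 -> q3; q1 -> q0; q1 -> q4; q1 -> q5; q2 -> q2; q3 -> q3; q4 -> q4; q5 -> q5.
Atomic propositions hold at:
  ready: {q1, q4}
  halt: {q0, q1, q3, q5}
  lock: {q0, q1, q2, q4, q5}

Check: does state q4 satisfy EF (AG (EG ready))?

EG ready: greatest fixpoint, start Z0 = {q1, q4}, keep only states in Sat with some successor in Z. Already a fixed point.
Sat(EG ready) = {q1, q4}
AG (EG ready): greatest fixpoint, start Z0 = {q1, q4}, keep only states in Sat with every successor in Z. Z1 = {q4}; fixed.
Sat(AG (EG ready)) = {q4}
EF (AG (EG ready)): least fixpoint, start Z0 = {q4}, add states with some successor in Z. Z1 = {q1, q4}; fixed.
Sat(EF (AG (EG ready))) = {q1, q4}
q4 ∈ Sat(EF (AG (EG ready))) = {q1, q4}, so the formula holds at q4.

Yes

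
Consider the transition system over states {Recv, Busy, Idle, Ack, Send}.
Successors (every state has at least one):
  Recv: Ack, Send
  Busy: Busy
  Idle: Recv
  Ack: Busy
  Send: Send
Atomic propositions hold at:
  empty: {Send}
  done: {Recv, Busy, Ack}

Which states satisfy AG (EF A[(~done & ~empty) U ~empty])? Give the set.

Sat(~done) = {Idle, Send}
Sat(~empty) = {Recv, Busy, Idle, Ack}
Sat(~done & ~empty) = {Idle}
A[(~done & ~empty) U ~empty]: least fixpoint, start Z0 = Sat(~empty) = {Recv, Busy, Idle, Ack}, add states in Sat(~done & ~empty) with every successor in Z. Already a fixed point.
Sat(A[(~done & ~empty) U ~empty]) = {Recv, Busy, Idle, Ack}
EF A[(~done & ~empty) U ~empty]: least fixpoint, start Z0 = {Recv, Busy, Idle, Ack}, add states with some successor in Z. Already a fixed point.
Sat(EF A[(~done & ~empty) U ~empty]) = {Recv, Busy, Idle, Ack}
AG (EF A[(~done & ~empty) U ~empty]): greatest fixpoint, start Z0 = {Recv, Busy, Idle, Ack}, keep only states in Sat with every successor in Z. Z1 = {Busy, Idle, Ack}; Z2 = {Busy, Ack}; fixed.
Sat(AG (EF A[(~done & ~empty) U ~empty])) = {Busy, Ack}

{Busy, Ack}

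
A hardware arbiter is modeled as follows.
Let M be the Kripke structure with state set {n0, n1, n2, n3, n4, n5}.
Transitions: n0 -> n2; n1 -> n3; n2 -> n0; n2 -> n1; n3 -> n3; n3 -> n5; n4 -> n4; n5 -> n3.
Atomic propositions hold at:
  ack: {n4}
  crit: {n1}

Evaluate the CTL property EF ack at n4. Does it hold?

EF ack: least fixpoint, start Z0 = {n4}, add states with some successor in Z. Already a fixed point.
Sat(EF ack) = {n4}
n4 ∈ Sat(EF ack) = {n4}, so the formula holds at n4.

Yes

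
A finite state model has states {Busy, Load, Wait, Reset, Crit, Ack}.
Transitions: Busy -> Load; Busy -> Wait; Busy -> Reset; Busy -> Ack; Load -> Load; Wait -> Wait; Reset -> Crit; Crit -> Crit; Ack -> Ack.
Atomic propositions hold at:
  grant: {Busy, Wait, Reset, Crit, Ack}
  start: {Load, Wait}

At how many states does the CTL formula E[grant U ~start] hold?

Sat(~start) = {Busy, Reset, Crit, Ack}
E[grant U ~start]: least fixpoint, start Z0 = Sat(~start) = {Busy, Reset, Crit, Ack}, add states in Sat(grant) with some successor in Z. Already a fixed point.
Sat(E[grant U ~start]) = {Busy, Reset, Crit, Ack}
|Sat(E[grant U ~start])| = |{Busy, Reset, Crit, Ack}| = 4.

4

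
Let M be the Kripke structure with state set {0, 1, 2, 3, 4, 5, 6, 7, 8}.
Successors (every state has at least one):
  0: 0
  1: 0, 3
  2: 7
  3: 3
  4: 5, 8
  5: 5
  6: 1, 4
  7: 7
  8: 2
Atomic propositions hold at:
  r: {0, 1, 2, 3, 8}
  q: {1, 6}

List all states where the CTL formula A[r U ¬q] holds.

Sat(¬q) = {0, 2, 3, 4, 5, 7, 8}
A[r U ¬q]: least fixpoint, start Z0 = Sat(¬q) = {0, 2, 3, 4, 5, 7, 8}, add states in Sat(r) with every successor in Z. Z1 = {0, 1, 2, 3, 4, 5, 7, 8}; fixed.
Sat(A[r U ¬q]) = {0, 1, 2, 3, 4, 5, 7, 8}

{0, 1, 2, 3, 4, 5, 7, 8}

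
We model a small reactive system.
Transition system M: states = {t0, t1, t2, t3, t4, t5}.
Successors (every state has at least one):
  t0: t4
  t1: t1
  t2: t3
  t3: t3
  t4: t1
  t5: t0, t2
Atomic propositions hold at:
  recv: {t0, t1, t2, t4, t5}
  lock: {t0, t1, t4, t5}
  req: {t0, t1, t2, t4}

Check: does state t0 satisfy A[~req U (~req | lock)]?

Sat(~req) = {t3, t5}
Sat(~req | lock) = {t0, t1, t3, t4, t5}
A[~req U (~req | lock)]: least fixpoint, start Z0 = Sat((~req | lock)) = {t0, t1, t3, t4, t5}, add states in Sat(~req) with every successor in Z. Already a fixed point.
Sat(A[~req U (~req | lock)]) = {t0, t1, t3, t4, t5}
t0 ∈ Sat(A[~req U (~req | lock)]) = {t0, t1, t3, t4, t5}, so the formula holds at t0.

Yes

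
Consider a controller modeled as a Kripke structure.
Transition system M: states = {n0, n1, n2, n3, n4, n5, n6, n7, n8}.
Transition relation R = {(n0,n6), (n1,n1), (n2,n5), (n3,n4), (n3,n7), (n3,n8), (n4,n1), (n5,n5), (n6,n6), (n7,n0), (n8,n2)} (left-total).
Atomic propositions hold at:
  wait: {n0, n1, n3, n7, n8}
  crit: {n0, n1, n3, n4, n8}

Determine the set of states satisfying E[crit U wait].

E[crit U wait]: least fixpoint, start Z0 = Sat(wait) = {n0, n1, n3, n7, n8}, add states in Sat(crit) with some successor in Z. Z1 = {n0, n1, n3, n4, n7, n8}; fixed.
Sat(E[crit U wait]) = {n0, n1, n3, n4, n7, n8}

{n0, n1, n3, n4, n7, n8}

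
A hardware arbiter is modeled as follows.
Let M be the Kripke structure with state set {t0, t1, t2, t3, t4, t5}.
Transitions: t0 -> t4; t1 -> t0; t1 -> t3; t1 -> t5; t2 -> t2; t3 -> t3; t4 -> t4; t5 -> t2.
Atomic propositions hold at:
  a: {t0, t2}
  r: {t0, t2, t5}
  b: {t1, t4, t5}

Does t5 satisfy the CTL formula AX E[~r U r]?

Sat(~r) = {t1, t3, t4}
E[~r U r]: least fixpoint, start Z0 = Sat(r) = {t0, t2, t5}, add states in Sat(~r) with some successor in Z. Z1 = {t0, t1, t2, t5}; fixed.
Sat(E[~r U r]) = {t0, t1, t2, t5}
Sat(AX E[~r U r]) = {s : every successor in {t0, t1, t2, t5}} = {t2, t5}
t5 ∈ Sat(AX E[~r U r]) = {t2, t5}, so the formula holds at t5.

Yes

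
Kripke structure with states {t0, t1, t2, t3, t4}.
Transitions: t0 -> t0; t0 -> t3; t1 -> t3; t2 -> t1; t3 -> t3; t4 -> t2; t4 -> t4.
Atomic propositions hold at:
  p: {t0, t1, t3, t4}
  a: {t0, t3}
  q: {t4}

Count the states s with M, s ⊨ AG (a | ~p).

2

Sat(~p) = {t2}
Sat(a | ~p) = {t0, t2, t3}
AG (a | ~p): greatest fixpoint, start Z0 = {t0, t2, t3}, keep only states in Sat with every successor in Z. Z1 = {t0, t3}; fixed.
Sat(AG (a | ~p)) = {t0, t3}
|Sat(AG (a | ~p))| = |{t0, t3}| = 2.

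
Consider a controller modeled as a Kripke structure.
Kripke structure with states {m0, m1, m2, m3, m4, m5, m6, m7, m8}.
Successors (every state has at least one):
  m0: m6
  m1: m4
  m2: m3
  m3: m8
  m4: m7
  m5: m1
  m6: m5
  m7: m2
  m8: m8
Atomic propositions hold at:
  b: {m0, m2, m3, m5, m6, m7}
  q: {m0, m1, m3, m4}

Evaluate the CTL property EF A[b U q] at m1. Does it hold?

Yes

A[b U q]: least fixpoint, start Z0 = Sat(q) = {m0, m1, m3, m4}, add states in Sat(b) with every successor in Z. Z1 = {m0, m1, m2, m3, m4, m5}; Z2 = {m0, m1, m2, m3, m4, m5, m6, m7}; fixed.
Sat(A[b U q]) = {m0, m1, m2, m3, m4, m5, m6, m7}
EF A[b U q]: least fixpoint, start Z0 = {m0, m1, m2, m3, m4, m5, m6, m7}, add states with some successor in Z. Already a fixed point.
Sat(EF A[b U q]) = {m0, m1, m2, m3, m4, m5, m6, m7}
m1 ∈ Sat(EF A[b U q]) = {m0, m1, m2, m3, m4, m5, m6, m7}, so the formula holds at m1.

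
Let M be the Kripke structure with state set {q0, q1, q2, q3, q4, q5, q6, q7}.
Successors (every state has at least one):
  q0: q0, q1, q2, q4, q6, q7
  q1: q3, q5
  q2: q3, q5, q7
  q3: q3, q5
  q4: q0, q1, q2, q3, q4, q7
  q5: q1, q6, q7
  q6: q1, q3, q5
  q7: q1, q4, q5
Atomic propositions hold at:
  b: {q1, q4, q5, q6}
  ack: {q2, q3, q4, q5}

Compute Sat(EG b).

{q1, q4, q5, q6}

EG b: greatest fixpoint, start Z0 = {q1, q4, q5, q6}, keep only states in Sat with some successor in Z. Already a fixed point.
Sat(EG b) = {q1, q4, q5, q6}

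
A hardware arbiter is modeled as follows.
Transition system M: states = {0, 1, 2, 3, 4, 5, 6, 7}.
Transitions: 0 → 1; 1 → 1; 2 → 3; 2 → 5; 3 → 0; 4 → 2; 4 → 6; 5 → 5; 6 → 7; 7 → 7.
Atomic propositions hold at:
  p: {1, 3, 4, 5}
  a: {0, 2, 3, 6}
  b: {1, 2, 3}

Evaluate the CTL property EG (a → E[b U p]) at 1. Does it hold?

E[b U p]: least fixpoint, start Z0 = Sat(p) = {1, 3, 4, 5}, add states in Sat(b) with some successor in Z. Z1 = {1, 2, 3, 4, 5}; fixed.
Sat(E[b U p]) = {1, 2, 3, 4, 5}
Sat(a → E[b U p]) = {1, 2, 3, 4, 5, 7}
EG (a → E[b U p]): greatest fixpoint, start Z0 = {1, 2, 3, 4, 5, 7}, keep only states in Sat with some successor in Z. Z1 = {1, 2, 4, 5, 7}; fixed.
Sat(EG (a → E[b U p])) = {1, 2, 4, 5, 7}
1 ∈ Sat(EG (a → E[b U p])) = {1, 2, 4, 5, 7}, so the formula holds at 1.

Yes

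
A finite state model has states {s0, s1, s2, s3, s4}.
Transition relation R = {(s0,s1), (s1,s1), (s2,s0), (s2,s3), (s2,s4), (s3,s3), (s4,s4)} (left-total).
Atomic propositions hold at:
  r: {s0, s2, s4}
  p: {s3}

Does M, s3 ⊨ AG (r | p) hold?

Sat(r | p) = {s0, s2, s3, s4}
AG (r | p): greatest fixpoint, start Z0 = {s0, s2, s3, s4}, keep only states in Sat with every successor in Z. Z1 = {s2, s3, s4}; Z2 = {s3, s4}; fixed.
Sat(AG (r | p)) = {s3, s4}
s3 ∈ Sat(AG (r | p)) = {s3, s4}, so the formula holds at s3.

Yes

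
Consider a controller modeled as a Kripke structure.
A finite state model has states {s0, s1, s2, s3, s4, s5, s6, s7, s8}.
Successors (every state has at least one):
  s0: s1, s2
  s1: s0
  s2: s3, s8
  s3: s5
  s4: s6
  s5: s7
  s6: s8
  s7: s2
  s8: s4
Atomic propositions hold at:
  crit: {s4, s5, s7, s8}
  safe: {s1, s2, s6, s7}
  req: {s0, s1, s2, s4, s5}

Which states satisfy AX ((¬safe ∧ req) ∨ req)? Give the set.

Sat(¬safe) = {s0, s3, s4, s5, s8}
Sat(¬safe ∧ req) = {s0, s4, s5}
Sat((¬safe ∧ req) ∨ req) = {s0, s1, s2, s4, s5}
Sat(AX ((¬safe ∧ req) ∨ req)) = {s : every successor in {s0, s1, s2, s4, s5}} = {s0, s1, s3, s7, s8}

{s0, s1, s3, s7, s8}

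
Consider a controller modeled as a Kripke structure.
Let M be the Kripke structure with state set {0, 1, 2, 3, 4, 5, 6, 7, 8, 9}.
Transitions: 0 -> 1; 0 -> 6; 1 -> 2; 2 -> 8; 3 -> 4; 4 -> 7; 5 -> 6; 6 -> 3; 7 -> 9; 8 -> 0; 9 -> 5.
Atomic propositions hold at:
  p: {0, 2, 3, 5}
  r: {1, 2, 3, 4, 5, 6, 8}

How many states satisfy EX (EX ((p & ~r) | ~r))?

3

Sat(~r) = {0, 7, 9}
Sat(p & ~r) = {0}
Sat((p & ~r) | ~r) = {0, 7, 9}
Sat(EX ((p & ~r) | ~r)) = {s : some successor in {0, 7, 9}} = {4, 7, 8}
Sat(EX (EX ((p & ~r) | ~r))) = {s : some successor in {4, 7, 8}} = {2, 3, 4}
|Sat(EX (EX ((p & ~r) | ~r)))| = |{2, 3, 4}| = 3.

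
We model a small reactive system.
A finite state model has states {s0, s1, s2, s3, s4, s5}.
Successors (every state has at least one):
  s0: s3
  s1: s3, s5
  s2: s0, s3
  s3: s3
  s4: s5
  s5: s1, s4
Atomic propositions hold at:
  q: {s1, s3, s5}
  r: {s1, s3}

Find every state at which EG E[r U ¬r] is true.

Sat(¬r) = {s0, s2, s4, s5}
E[r U ¬r]: least fixpoint, start Z0 = Sat(¬r) = {s0, s2, s4, s5}, add states in Sat(r) with some successor in Z. Z1 = {s0, s1, s2, s4, s5}; fixed.
Sat(E[r U ¬r]) = {s0, s1, s2, s4, s5}
EG E[r U ¬r]: greatest fixpoint, start Z0 = {s0, s1, s2, s4, s5}, keep only states in Sat with some successor in Z. Z1 = {s1, s2, s4, s5}; Z2 = {s1, s4, s5}; fixed.
Sat(EG E[r U ¬r]) = {s1, s4, s5}

{s1, s4, s5}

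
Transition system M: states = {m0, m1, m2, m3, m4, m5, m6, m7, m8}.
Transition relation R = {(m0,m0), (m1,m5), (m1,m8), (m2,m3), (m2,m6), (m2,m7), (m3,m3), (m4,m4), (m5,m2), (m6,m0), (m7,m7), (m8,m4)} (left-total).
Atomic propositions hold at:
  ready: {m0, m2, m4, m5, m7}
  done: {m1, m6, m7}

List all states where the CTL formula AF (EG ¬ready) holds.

Sat(¬ready) = {m1, m3, m6, m8}
EG ¬ready: greatest fixpoint, start Z0 = {m1, m3, m6, m8}, keep only states in Sat with some successor in Z. Z1 = {m1, m3}; Z2 = {m3}; fixed.
Sat(EG ¬ready) = {m3}
AF (EG ¬ready): least fixpoint, start Z0 = {m3}, add states with every successor in Z. Already a fixed point.
Sat(AF (EG ¬ready)) = {m3}

{m3}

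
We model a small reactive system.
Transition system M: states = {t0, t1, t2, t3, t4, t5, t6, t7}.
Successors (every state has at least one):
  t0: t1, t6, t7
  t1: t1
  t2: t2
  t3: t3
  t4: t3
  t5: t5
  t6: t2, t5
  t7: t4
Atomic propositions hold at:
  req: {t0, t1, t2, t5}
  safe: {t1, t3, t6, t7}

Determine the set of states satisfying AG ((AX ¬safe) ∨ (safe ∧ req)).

Sat(¬safe) = {t0, t2, t4, t5}
Sat(AX ¬safe) = {s : every successor in {t0, t2, t4, t5}} = {t2, t5, t6, t7}
Sat(safe ∧ req) = {t1}
Sat((AX ¬safe) ∨ (safe ∧ req)) = {t1, t2, t5, t6, t7}
AG ((AX ¬safe) ∨ (safe ∧ req)): greatest fixpoint, start Z0 = {t1, t2, t5, t6, t7}, keep only states in Sat with every successor in Z. Z1 = {t1, t2, t5, t6}; fixed.
Sat(AG ((AX ¬safe) ∨ (safe ∧ req))) = {t1, t2, t5, t6}

{t1, t2, t5, t6}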